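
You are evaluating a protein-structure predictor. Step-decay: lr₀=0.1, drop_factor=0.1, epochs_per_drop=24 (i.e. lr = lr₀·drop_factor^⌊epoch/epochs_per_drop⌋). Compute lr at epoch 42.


n_drops = ⌊42/24⌋ = 1
lr = 0.1·0.1^1 = 0.1·0.1 = 0.01

0.01


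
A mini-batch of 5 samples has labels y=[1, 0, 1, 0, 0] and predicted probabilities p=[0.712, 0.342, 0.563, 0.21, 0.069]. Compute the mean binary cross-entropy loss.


L[0] = -ln(0.712) = 0.3397
L[1] = -ln(1-0.342) = -ln(0.658) = 0.4186
L[2] = -ln(0.563) = 0.5745
L[3] = -ln(1-0.21) = -ln(0.79) = 0.2357
L[4] = -ln(1-0.069) = -ln(0.931) = 0.0715
mean = (0.3397 + 0.4186 + 0.5745 + 0.2357 + 0.0715)/5 = 0.328

0.328


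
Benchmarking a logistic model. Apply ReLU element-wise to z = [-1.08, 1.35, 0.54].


ReLU(-1.08) = max(0, -1.08) = 0.0
ReLU(1.35) = max(0, 1.35) = 1.35
ReLU(0.54) = max(0, 0.54) = 0.54
result = [0.0, 1.35, 0.54]

[0.0, 1.35, 0.54]


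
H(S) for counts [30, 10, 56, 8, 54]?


Probabilities: [30/158, 10/158, 56/158, 8/158, 54/158] ≈ [0.1899, 0.0633, 0.3544, 0.0506, 0.3418]
H = -((30/158)·log₂(30/158) + (10/158)·log₂(10/158) + (56/158)·log₂(56/158) + (8/158)·log₂(8/158) + (54/158)·log₂(54/158))
  = 1.9848 bits

1.9848 bits


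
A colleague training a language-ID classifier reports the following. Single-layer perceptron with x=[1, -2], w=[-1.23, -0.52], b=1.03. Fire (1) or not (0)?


z = (1)·(-1.23) + (-2)·(-0.52) + 1.03
  = 0.84
step(z) = 1 (z≥0)

1


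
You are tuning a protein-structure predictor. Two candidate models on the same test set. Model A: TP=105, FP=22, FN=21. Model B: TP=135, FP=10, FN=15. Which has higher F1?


Model A: P=105/127=0.8268, R=105/126=0.8333, F1=2PR/(P+R)=2TP/(2TP+FP+FN)=210/253=0.83
Model B: P=135/145=0.931, R=135/150=0.9, F1=2PR/(P+R)=2TP/(2TP+FP+FN)=270/295=0.9153
0.83 < 0.9153 → Model B

Model B


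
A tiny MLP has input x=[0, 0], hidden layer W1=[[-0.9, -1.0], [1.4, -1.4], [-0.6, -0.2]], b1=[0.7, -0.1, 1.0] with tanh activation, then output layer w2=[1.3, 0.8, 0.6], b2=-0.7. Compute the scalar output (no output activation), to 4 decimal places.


z1[0] = (-0.9)·(0) + (-1.0)·(0) + 0.7 = 0.7
z1[1] = (1.4)·(0) + (-1.4)·(0) - 0.1 = -0.1
z1[2] = (-0.6)·(0) + (-0.2)·(0) + 1.0 = 1.0
h = tanh(z1) = [0.6044, -0.0997, 0.7616]
output = (1.3)·(0.6044) + (0.8)·(-0.0997) + (0.6)·(0.7616) - 0.7 = 0.4629

0.4629


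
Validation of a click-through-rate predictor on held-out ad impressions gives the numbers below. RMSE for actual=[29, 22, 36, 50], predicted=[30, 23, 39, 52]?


MSE = 15/4 = 3.75
RMSE = √(15/4) = 1.9365

1.9365


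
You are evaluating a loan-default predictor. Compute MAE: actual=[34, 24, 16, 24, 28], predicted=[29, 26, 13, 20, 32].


Absolute errors: |34-29|=5, |24-26|=2, |16-13|=3, |24-20|=4, |28-32|=4
Sum = 18
MAE = 18/5 = 18/5

18/5


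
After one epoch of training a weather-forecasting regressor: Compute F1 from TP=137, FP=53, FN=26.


Precision = 137/190 = 0.7211
Recall = 137/163 = 0.8405
F1 = 2·P·R/(P+R) = 2·TP/(2·TP+FP+FN) = 274/(274+53+26) = 274/353 = 0.7762

0.7762


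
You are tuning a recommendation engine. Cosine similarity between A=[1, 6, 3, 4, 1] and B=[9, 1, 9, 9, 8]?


A·B = 1·9 + 6·1 + 3·9 + 4·9 + 1·8 = 86
‖A‖ = √63 = 7.9373, ‖B‖ = √308 = 17.5499
cos = 86/(√63·√308) = 86/√19404 = 0.6174

0.6174


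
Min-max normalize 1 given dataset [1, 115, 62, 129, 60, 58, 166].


min=1, max=166
(1-1)/(166-1) = 0/165 = 0.0

0.0


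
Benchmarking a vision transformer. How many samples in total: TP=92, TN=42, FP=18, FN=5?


Total = TP + TN + FP + FN
= 92 + 42 + 18 + 5
= 157
(Predicted positive: 110, predicted negative: 47)

157


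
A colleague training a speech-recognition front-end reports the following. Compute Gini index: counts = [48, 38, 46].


Probabilities: [48/132, 38/132, 46/132] ≈ [0.3636, 0.2879, 0.3485]
Σpᵢ² = (2304 + 1444 + 2116)/132² = 5864/17424
Gini = 1 - Σpᵢ² = 1 - 5864/17424 = 0.6635

0.6635


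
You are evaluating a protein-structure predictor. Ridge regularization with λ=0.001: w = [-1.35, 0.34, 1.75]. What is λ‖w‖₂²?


‖w‖₂² = (-1.35)² + (0.34)² + (1.75)²
     = 1.8225 + 0.1156 + 3.0625
     = 5.0006
λ·‖w‖₂² = 0.001·5.0006 = 0.005001

0.005001


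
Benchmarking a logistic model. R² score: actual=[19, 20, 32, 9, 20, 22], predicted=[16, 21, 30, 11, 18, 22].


ȳ = 20.3333
SS_res = Σ(y-ŷ)² = 22
SS_tot = Σ(y-ȳ)² = 269.33
R² = 1 - SS_res/SS_tot = 1 - 0.0817 = 0.9183

0.9183


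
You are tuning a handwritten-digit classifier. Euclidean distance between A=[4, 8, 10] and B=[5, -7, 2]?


d = √((4-5)² + (8+ 7)² + (10-2)²)
  = √(1 + 225 + 64)
  = √290 = 17.0294

17.0294


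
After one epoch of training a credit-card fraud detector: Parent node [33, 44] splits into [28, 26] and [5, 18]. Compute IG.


Parent = [33, 44], H_parent = 0.9852
H_left = 0.999 (n=54), H_right = 0.7554 (n=23)
H_children = (54/77)·0.999 + (23/77)·0.7554 = 0.9262
IG = 0.9852 - 0.9262 = 0.059

0.059


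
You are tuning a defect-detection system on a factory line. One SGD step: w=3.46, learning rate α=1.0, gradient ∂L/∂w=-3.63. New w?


w_new = w - α·∇
= 3.46 - 1.0·-3.63
= 3.46 + 3.63
= 7.09

7.09


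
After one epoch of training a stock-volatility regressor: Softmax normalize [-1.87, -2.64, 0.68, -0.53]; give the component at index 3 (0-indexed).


Exponentials: e^-1.87=0.1541, e^-2.64=0.0714, e^0.68=1.9739, e^-0.53=0.5886
Sum = 2.788
Softmax = [0.0553, 0.0256, 0.708, 0.2111]
p[3] = 0.5886/2.788 = 0.2111

0.2111


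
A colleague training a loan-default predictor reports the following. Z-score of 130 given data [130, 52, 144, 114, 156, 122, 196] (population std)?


μ = 130.5714, σ = 40.7601
z = (130 - 130.5714)/40.7601 = -0.014

-0.014


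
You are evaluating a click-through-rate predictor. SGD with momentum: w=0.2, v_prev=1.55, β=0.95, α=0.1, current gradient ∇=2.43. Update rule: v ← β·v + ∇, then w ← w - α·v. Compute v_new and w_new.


v_new = 0.95·1.55 + 2.43 = 1.4725 + 2.43 = 3.9025
w_new = 0.2 - 0.1·3.9025 = 0.2 - 0.39025 = -0.19025

v_new=3.9025, w_new=-0.19025


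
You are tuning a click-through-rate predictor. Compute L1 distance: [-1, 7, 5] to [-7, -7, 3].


d = |-1+ 7| + |7+ 7| + |5-3|
  = 6 + 14 + 2
  = 22

22


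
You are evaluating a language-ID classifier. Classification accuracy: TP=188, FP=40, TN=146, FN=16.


Accuracy = (TP+TN)/(TP+TN+FP+FN)
= (188+146)/(390)
= 334/390 = 85.64%

85.64%


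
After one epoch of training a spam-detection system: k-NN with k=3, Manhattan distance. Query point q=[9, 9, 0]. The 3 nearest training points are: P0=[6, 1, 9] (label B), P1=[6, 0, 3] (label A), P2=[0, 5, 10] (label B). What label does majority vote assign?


d(q,P0) = 20  (label B)
d(q,P1) = 15  (label A)
d(q,P2) = 23  (label B)
Votes: A=1, B=2
Majority → B

B


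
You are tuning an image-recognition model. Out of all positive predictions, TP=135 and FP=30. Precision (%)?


Precision = TP/(TP+FP)
= 135/(135+30)
= 135/165 = 81.82%

81.82%


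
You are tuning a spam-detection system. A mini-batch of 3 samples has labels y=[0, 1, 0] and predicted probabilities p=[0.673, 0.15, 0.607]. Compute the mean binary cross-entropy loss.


L[0] = -ln(1-0.673) = -ln(0.327) = 1.1178
L[1] = -ln(0.15) = 1.8971
L[2] = -ln(1-0.607) = -ln(0.393) = 0.9339
mean = (1.1178 + 1.8971 + 0.9339)/3 = 1.3163

1.3163


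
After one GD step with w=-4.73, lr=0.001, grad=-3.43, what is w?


w_new = w - α·∇
= -4.73 - 0.001·-3.43
= -4.73 + 0.00343
= -4.72657

-4.72657


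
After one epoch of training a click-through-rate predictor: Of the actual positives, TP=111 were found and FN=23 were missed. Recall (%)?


Recall = TP/(TP+FN)
= 111/(111+23)
= 111/134 = 82.84%

82.84%


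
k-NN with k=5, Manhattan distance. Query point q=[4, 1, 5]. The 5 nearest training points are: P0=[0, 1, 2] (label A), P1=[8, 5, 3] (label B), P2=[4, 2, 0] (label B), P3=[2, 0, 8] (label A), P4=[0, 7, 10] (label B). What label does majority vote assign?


d(q,P0) = 7  (label A)
d(q,P1) = 10  (label B)
d(q,P2) = 6  (label B)
d(q,P3) = 6  (label A)
d(q,P4) = 15  (label B)
Votes: A=2, B=3
Majority → B

B


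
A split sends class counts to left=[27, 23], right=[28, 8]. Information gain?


Parent = [55, 31], H_parent = 0.9431
H_left = 0.9954 (n=50), H_right = 0.7642 (n=36)
H_children = (50/86)·0.9954 + (36/86)·0.7642 = 0.8986
IG = 0.9431 - 0.8986 = 0.0445

0.0445


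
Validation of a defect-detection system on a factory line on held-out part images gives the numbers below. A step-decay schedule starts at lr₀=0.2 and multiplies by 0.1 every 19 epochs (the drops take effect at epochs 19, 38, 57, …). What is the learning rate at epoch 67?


n_drops = ⌊67/19⌋ = 3
lr = 0.2·0.1^3 = 0.2·0.001 = 0.0002

0.0002


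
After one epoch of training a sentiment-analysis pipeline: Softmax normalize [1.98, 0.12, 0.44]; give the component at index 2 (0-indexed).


Exponentials: e^1.98=7.2427, e^0.12=1.1275, e^0.44=1.5527
Sum = 9.9229
Softmax = [0.7299, 0.1136, 0.1565]
p[2] = 1.5527/9.9229 = 0.1565

0.1565


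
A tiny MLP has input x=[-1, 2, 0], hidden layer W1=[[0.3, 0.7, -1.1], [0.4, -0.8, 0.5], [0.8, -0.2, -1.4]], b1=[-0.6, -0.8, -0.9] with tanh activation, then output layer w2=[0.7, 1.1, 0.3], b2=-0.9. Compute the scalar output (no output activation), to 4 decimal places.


z1[0] = (0.3)·(-1) + (0.7)·(2) + (-1.1)·(0) - 0.6 = 0.5
z1[1] = (0.4)·(-1) + (-0.8)·(2) + (0.5)·(0) - 0.8 = -2.8
z1[2] = (0.8)·(-1) + (-0.2)·(2) + (-1.4)·(0) - 0.9 = -2.1
h = tanh(z1) = [0.4621, -0.9926, -0.9705]
output = (0.7)·(0.4621) + (1.1)·(-0.9926) + (0.3)·(-0.9705) - 0.9 = -1.9595

-1.9595


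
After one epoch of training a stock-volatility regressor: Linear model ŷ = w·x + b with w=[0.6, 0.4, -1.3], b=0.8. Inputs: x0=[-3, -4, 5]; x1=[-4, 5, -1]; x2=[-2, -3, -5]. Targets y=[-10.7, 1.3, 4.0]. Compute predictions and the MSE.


ŷ0 = (0.6)·(-3) + (0.4)·(-4) + (-1.3)·(5) + 0.8 = -9.1
ŷ1 = (0.6)·(-4) + (0.4)·(5) + (-1.3)·(-1) + 0.8 = 1.7
ŷ2 = (0.6)·(-2) + (0.4)·(-3) + (-1.3)·(-5) + 0.8 = 4.9
errors² = [2.56, 0.16, 0.81]
MSE = 3.5300/3 = 1.1767

1.1767


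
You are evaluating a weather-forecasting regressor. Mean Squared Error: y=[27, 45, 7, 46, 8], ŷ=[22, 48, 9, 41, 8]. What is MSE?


Squared errors: (27-22)²=25, (45-48)²=9, (7-9)²=4, (46-41)²=25, (8-8)²=0
Sum = 63
MSE = 63/5 = 63/5

63/5


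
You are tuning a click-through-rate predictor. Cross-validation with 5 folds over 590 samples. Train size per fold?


Fold size = 590/5 = 118
Training per fold = 590 - 118 = 472

472


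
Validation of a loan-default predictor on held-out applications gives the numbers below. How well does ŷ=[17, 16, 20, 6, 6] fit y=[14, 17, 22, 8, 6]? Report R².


ȳ = 13.4
SS_res = Σ(y-ŷ)² = 18
SS_tot = Σ(y-ȳ)² = 171.2
R² = 1 - SS_res/SS_tot = 1 - 0.1051 = 0.8949

0.8949


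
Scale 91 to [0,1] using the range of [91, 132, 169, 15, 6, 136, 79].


min=6, max=169
(91-6)/(169-6) = 85/163 = 0.5215

0.5215


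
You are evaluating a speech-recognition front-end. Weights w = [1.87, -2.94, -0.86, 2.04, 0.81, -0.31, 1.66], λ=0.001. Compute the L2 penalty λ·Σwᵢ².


‖w‖₂² = (1.87)² + (-2.94)² + (-0.86)² + (2.04)² + (0.81)² + (-0.31)² + (1.66)²
     = 3.4969 + 8.6436 + 0.7396 + 4.1616 + 0.6561 + 0.0961 + 2.7556
     = 20.5495
λ·‖w‖₂² = 0.001·20.5495 = 0.020549

0.020549


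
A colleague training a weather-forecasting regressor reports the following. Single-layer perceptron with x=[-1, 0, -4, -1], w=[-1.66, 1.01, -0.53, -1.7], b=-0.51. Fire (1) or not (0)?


z = (-1)·(-1.66) + (0)·(1.01) + (-4)·(-0.53) + (-1)·(-1.7) - 0.51
  = 4.97
step(z) = 1 (z≥0)

1


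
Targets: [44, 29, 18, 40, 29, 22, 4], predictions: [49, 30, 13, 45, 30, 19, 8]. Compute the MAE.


Absolute errors: |44-49|=5, |29-30|=1, |18-13|=5, |40-45|=5, |29-30|=1, |22-19|=3, |4-8|=4
Sum = 24
MAE = 24/7 = 24/7

24/7


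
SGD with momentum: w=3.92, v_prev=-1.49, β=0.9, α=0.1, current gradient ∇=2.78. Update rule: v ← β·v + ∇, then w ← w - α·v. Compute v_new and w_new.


v_new = 0.9·-1.49 + 2.78 = -1.341 + 2.78 = 1.439
w_new = 3.92 - 0.1·1.439 = 3.92 - 0.1439 = 3.7761

v_new=1.439, w_new=3.7761


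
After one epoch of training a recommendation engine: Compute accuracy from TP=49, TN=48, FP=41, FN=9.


Accuracy = (TP+TN)/(TP+TN+FP+FN)
= (49+48)/(147)
= 97/147 = 65.99%

65.99%


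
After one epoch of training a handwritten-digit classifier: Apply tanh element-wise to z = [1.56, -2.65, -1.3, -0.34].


tanh(1.56) = 0.9154
tanh(-2.65) = -0.9901
tanh(-1.3) = -0.8617
tanh(-0.34) = -0.3275
result = [0.9154, -0.9901, -0.8617, -0.3275]

[0.9154, -0.9901, -0.8617, -0.3275]


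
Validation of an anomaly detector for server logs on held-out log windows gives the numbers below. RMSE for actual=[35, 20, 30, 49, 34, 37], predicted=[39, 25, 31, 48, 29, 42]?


MSE = 93/6 = 15.5
RMSE = √(93/6) = 3.937

3.937


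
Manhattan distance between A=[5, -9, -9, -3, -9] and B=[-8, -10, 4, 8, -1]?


d = |5+ 8| + |-9+ 10| + |-9-4| + |-3-8| + |-9+ 1|
  = 13 + 1 + 13 + 11 + 8
  = 46

46


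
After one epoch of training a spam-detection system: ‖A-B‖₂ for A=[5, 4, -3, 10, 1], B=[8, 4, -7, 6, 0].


d = √((5-8)² + (4-4)² + (-3+ 7)² + (10-6)² + (1-0)²)
  = √(9 + 0 + 16 + 16 + 1)
  = √42 = 6.4807

6.4807


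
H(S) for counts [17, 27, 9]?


Probabilities: [17/53, 27/53, 9/53] ≈ [0.3208, 0.5094, 0.1698]
H = -((17/53)·log₂(17/53) + (27/53)·log₂(27/53) + (9/53)·log₂(9/53))
  = 1.4563 bits

1.4563 bits


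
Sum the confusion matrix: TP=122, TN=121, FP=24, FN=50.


Total = TP + TN + FP + FN
= 122 + 121 + 24 + 50
= 317
(Predicted positive: 146, predicted negative: 171)

317


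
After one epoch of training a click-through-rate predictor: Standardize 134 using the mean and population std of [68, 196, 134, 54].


μ = 113, σ = 56.648
z = (134 - 113)/56.648 = 0.3707

0.3707


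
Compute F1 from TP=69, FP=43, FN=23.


Precision = 69/112 = 0.6161
Recall = 69/92 = 0.75
F1 = 2·P·R/(P+R) = 2·TP/(2·TP+FP+FN) = 138/(138+43+23) = 138/204 = 0.6765

0.6765


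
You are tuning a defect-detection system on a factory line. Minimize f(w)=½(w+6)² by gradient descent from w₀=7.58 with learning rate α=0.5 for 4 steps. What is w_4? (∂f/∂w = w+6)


step 1: grad = 7.58+6 = 13.58; w = 7.58 - 0.5·(13.58) = 0.79
step 2: grad = 0.79+6 = 6.79; w = 0.79 - 0.5·(6.79) = -2.605
step 3: grad = -2.605+6 = 3.395; w = -2.605 - 0.5·(3.395) = -4.3025
step 4: grad = -4.3025+6 = 1.6975; w = -4.3025 - 0.5·(1.6975) = -5.15125

-5.15125


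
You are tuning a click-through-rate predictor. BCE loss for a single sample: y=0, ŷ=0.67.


BCE = -[y·ln(p) + (1-y)·ln(1-p)]
= -0 - 1·ln(1-0.67)
= -ln(0.33) = 1.1087

1.1087


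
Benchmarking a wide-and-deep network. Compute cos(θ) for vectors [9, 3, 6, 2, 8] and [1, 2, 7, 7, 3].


A·B = 9·1 + 3·2 + 6·7 + 2·7 + 8·3 = 95
‖A‖ = √194 = 13.9284, ‖B‖ = √112 = 10.583
cos = 95/(√194·√112) = 95/√21728 = 0.6445

0.6445


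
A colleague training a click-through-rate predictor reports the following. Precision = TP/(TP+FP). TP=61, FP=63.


Precision = TP/(TP+FP)
= 61/(61+63)
= 61/124 = 49.19%

49.19%


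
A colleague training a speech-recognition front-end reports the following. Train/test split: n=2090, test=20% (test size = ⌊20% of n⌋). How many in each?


Test = ⌊2090·20/100⌋ = 418
Train = 2090 - 418 = 1672

Train: 1672, Test: 418


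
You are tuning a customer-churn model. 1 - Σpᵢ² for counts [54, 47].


Probabilities: [54/101, 47/101] ≈ [0.5347, 0.4653]
Σpᵢ² = (2916 + 2209)/101² = 5125/10201
Gini = 1 - Σpᵢ² = 1 - 5125/10201 = 0.4976

0.4976


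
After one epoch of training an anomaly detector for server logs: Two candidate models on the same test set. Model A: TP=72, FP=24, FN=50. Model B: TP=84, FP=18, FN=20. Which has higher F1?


Model A: P=72/96=0.75, R=72/122=0.5902, F1=2PR/(P+R)=2TP/(2TP+FP+FN)=144/218=0.6606
Model B: P=84/102=0.8235, R=84/104=0.8077, F1=2PR/(P+R)=2TP/(2TP+FP+FN)=168/206=0.8155
0.6606 < 0.8155 → Model B

Model B


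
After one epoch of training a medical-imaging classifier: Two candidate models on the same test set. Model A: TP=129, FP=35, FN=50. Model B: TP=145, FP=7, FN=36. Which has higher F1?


Model A: P=129/164=0.7866, R=129/179=0.7207, F1=2PR/(P+R)=2TP/(2TP+FP+FN)=258/343=0.7522
Model B: P=145/152=0.9539, R=145/181=0.8011, F1=2PR/(P+R)=2TP/(2TP+FP+FN)=290/333=0.8709
0.7522 < 0.8709 → Model B

Model B


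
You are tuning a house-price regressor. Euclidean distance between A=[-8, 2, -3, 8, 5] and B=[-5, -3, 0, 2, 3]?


d = √((-8+ 5)² + (2+ 3)² + (-3-0)² + (8-2)² + (5-3)²)
  = √(9 + 25 + 9 + 36 + 4)
  = √83 = 9.1104

9.1104


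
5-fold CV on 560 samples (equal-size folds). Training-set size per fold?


Fold size = 560/5 = 112
Training per fold = 560 - 112 = 448

448


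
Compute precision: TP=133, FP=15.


Precision = TP/(TP+FP)
= 133/(133+15)
= 133/148 = 89.86%

89.86%


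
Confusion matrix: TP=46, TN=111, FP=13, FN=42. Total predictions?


Total = TP + TN + FP + FN
= 46 + 111 + 13 + 42
= 212
(Predicted positive: 59, predicted negative: 153)

212


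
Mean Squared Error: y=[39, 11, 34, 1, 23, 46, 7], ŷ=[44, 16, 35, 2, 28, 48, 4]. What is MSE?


Squared errors: (39-44)²=25, (11-16)²=25, (34-35)²=1, (1-2)²=1, (23-28)²=25, (46-48)²=4, (7-4)²=9
Sum = 90
MSE = 90/7 = 90/7

90/7


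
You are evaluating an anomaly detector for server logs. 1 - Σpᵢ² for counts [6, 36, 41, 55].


Probabilities: [6/138, 36/138, 41/138, 55/138] ≈ [0.0435, 0.2609, 0.2971, 0.3986]
Σpᵢ² = (36 + 1296 + 1681 + 3025)/138² = 6038/19044
Gini = 1 - Σpᵢ² = 1 - 6038/19044 = 0.6829

0.6829


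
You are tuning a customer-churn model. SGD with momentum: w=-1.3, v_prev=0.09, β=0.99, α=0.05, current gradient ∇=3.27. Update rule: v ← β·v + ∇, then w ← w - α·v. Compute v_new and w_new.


v_new = 0.99·0.09 + 3.27 = 0.0891 + 3.27 = 3.3591
w_new = -1.3 - 0.05·3.3591 = -1.3 - 0.167955 = -1.467955

v_new=3.3591, w_new=-1.467955


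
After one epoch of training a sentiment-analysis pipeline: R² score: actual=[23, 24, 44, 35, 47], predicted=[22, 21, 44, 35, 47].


ȳ = 34.6
SS_res = Σ(y-ŷ)² = 10
SS_tot = Σ(y-ȳ)² = 489.2
R² = 1 - SS_res/SS_tot = 1 - 0.0204 = 0.9796

0.9796


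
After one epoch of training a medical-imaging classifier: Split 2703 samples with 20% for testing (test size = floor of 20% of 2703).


Test = ⌊2703·20/100⌋ = 540
Train = 2703 - 540 = 2163

Train: 2163, Test: 540


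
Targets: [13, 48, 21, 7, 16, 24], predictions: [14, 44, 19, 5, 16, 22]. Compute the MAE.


Absolute errors: |13-14|=1, |48-44|=4, |21-19|=2, |7-5|=2, |16-16|=0, |24-22|=2
Sum = 11
MAE = 11/6 = 11/6

11/6


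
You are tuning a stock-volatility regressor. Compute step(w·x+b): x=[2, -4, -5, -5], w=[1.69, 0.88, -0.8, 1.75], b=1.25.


z = (2)·(1.69) + (-4)·(0.88) + (-5)·(-0.8) + (-5)·(1.75) + 1.25
  = -3.64
step(z) = 0 (z<0)

0


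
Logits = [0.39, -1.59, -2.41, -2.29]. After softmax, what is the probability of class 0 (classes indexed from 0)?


Exponentials: e^0.39=1.477, e^-1.59=0.2039, e^-2.41=0.0898, e^-2.29=0.1013
Sum = 1.872
Softmax = [0.789, 0.1089, 0.048, 0.0541]
p[0] = 1.477/1.872 = 0.789

0.789


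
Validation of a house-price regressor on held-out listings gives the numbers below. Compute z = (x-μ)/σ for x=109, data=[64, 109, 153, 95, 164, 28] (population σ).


μ = 102.1667, σ = 47.3688
z = (109 - 102.1667)/47.3688 = 0.1443

0.1443


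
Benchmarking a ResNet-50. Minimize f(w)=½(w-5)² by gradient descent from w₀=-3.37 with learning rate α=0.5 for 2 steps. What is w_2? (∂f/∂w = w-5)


step 1: grad = -3.37-5 = -8.37; w = -3.37 - 0.5·(-8.37) = 0.815
step 2: grad = 0.815-5 = -4.185; w = 0.815 - 0.5·(-4.185) = 2.9075

2.9075


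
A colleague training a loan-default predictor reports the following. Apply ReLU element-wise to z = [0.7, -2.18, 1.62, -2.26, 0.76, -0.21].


ReLU(0.7) = max(0, 0.7) = 0.7
ReLU(-2.18) = max(0, -2.18) = 0.0
ReLU(1.62) = max(0, 1.62) = 1.62
ReLU(-2.26) = max(0, -2.26) = 0.0
ReLU(0.76) = max(0, 0.76) = 0.76
ReLU(-0.21) = max(0, -0.21) = 0.0
result = [0.7, 0.0, 1.62, 0.0, 0.76, 0.0]

[0.7, 0.0, 1.62, 0.0, 0.76, 0.0]


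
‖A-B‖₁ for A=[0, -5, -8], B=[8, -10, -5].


d = |0-8| + |-5+ 10| + |-8+ 5|
  = 8 + 5 + 3
  = 16

16


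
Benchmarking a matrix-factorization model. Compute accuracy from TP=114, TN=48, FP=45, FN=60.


Accuracy = (TP+TN)/(TP+TN+FP+FN)
= (114+48)/(267)
= 162/267 = 60.67%

60.67%


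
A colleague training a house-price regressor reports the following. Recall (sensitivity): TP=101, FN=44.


Recall = TP/(TP+FN)
= 101/(101+44)
= 101/145 = 69.66%

69.66%


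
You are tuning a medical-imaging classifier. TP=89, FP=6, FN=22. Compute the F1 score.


Precision = 89/95 = 0.9368
Recall = 89/111 = 0.8018
F1 = 2·P·R/(P+R) = 2·TP/(2·TP+FP+FN) = 178/(178+6+22) = 178/206 = 0.8641

0.8641


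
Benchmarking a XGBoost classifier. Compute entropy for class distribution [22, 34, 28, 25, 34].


Probabilities: [22/143, 34/143, 28/143, 25/143, 34/143] ≈ [0.1538, 0.2378, 0.1958, 0.1748, 0.2378]
H = -((22/143)·log₂(22/143) + (34/143)·log₂(34/143) + (28/143)·log₂(28/143) + (25/143)·log₂(25/143) + (34/143)·log₂(34/143))
  = 2.3014 bits

2.3014 bits


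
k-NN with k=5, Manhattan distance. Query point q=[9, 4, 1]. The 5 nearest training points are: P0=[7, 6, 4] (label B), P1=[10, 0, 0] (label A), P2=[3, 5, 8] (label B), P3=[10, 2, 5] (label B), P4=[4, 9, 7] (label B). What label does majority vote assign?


d(q,P0) = 7  (label B)
d(q,P1) = 6  (label A)
d(q,P2) = 14  (label B)
d(q,P3) = 7  (label B)
d(q,P4) = 16  (label B)
Votes: A=1, B=4
Majority → B

B


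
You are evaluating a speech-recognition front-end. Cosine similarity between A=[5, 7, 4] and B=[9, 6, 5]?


A·B = 5·9 + 7·6 + 4·5 = 107
‖A‖ = √90 = 9.4868, ‖B‖ = √142 = 11.9164
cos = 107/(√90·√142) = 107/√12780 = 0.9465

0.9465


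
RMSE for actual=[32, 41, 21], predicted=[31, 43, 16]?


MSE = 30/3 = 10
RMSE = √(30/3) = 3.1623

3.1623


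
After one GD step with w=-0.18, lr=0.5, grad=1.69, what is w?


w_new = w - α·∇
= -0.18 - 0.5·1.69
= -0.18 - 0.845
= -1.025

-1.025


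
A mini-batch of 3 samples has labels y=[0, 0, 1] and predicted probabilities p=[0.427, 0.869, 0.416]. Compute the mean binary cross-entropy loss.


L[0] = -ln(1-0.427) = -ln(0.573) = 0.5569
L[1] = -ln(1-0.869) = -ln(0.131) = 2.0326
L[2] = -ln(0.416) = 0.8771
mean = (0.5569 + 2.0326 + 0.8771)/3 = 1.1555

1.1555


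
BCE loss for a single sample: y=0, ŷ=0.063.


BCE = -[y·ln(p) + (1-y)·ln(1-p)]
= -0 - 1·ln(1-0.063)
= -ln(0.937) = 0.0651

0.0651


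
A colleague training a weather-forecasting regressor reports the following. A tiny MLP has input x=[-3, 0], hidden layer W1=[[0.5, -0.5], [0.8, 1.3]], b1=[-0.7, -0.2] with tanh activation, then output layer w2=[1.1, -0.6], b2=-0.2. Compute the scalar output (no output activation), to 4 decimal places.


z1[0] = (0.5)·(-3) + (-0.5)·(0) - 0.7 = -2.2
z1[1] = (0.8)·(-3) + (1.3)·(0) - 0.2 = -2.6
h = tanh(z1) = [-0.9757, -0.989]
output = (1.1)·(-0.9757) + (-0.6)·(-0.989) - 0.2 = -0.6799

-0.6799


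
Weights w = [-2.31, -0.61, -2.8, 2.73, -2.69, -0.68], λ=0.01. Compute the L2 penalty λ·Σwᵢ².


‖w‖₂² = (-2.31)² + (-0.61)² + (-2.8)² + (2.73)² + (-2.69)² + (-0.68)²
     = 5.3361 + 0.3721 + 7.84 + 7.4529 + 7.2361 + 0.4624
     = 28.6996
λ·‖w‖₂² = 0.01·28.6996 = 0.286996

0.286996


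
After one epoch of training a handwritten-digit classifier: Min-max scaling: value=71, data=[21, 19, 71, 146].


min=19, max=146
(71-19)/(146-19) = 52/127 = 0.4094

0.4094


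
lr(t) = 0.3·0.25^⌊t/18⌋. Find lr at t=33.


n_drops = ⌊33/18⌋ = 1
lr = 0.3·0.25^1 = 0.3·0.25 = 0.075

0.075


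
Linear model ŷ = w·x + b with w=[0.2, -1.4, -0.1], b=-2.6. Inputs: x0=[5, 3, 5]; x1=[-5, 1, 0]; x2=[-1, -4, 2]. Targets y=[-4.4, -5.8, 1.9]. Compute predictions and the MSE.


ŷ0 = (0.2)·(5) + (-1.4)·(3) + (-0.1)·(5) - 2.6 = -6.3
ŷ1 = (0.2)·(-5) + (-1.4)·(1) + (-0.1)·(0) - 2.6 = -5.0
ŷ2 = (0.2)·(-1) + (-1.4)·(-4) + (-0.1)·(2) - 2.6 = 2.6
errors² = [3.61, 0.64, 0.49]
MSE = 4.7400/3 = 1.58

1.58


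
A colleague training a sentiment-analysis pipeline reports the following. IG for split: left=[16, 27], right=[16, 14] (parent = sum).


Parent = [32, 41], H_parent = 0.989
H_left = 0.9523 (n=43), H_right = 0.9968 (n=30)
H_children = (43/73)·0.9523 + (30/73)·0.9968 = 0.9706
IG = 0.989 - 0.9706 = 0.0184

0.0184


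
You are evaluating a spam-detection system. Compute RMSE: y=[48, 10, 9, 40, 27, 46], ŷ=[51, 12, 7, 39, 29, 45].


MSE = 23/6 = 3.8333
RMSE = √(23/6) = 1.9579

1.9579


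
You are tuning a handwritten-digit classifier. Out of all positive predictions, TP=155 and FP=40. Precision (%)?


Precision = TP/(TP+FP)
= 155/(155+40)
= 155/195 = 79.49%

79.49%


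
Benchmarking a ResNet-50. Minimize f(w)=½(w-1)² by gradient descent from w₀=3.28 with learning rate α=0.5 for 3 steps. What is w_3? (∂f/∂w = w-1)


step 1: grad = 3.28-1 = 2.28; w = 3.28 - 0.5·(2.28) = 2.14
step 2: grad = 2.14-1 = 1.14; w = 2.14 - 0.5·(1.14) = 1.57
step 3: grad = 1.57-1 = 0.57; w = 1.57 - 0.5·(0.57) = 1.285

1.285


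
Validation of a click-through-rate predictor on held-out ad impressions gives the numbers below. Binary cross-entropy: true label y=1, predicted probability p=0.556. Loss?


BCE = -[y·ln(p) + (1-y)·ln(1-p)]
= -1·ln(0.556) - 0
= -ln(0.556) = 0.587

0.587


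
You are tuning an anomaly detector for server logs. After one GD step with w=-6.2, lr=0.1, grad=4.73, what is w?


w_new = w - α·∇
= -6.2 - 0.1·4.73
= -6.2 - 0.473
= -6.673

-6.673


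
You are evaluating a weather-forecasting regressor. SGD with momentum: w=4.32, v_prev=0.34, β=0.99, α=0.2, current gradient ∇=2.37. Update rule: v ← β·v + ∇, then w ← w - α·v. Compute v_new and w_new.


v_new = 0.99·0.34 + 2.37 = 0.3366 + 2.37 = 2.7066
w_new = 4.32 - 0.2·2.7066 = 4.32 - 0.54132 = 3.77868

v_new=2.7066, w_new=3.77868


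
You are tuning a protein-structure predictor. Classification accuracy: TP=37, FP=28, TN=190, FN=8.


Accuracy = (TP+TN)/(TP+TN+FP+FN)
= (37+190)/(263)
= 227/263 = 86.31%

86.31%


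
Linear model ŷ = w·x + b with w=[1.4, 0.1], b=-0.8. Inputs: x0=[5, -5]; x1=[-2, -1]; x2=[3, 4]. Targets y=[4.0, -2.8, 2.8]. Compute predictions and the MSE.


ŷ0 = (1.4)·(5) + (0.1)·(-5) - 0.8 = 5.7
ŷ1 = (1.4)·(-2) + (0.1)·(-1) - 0.8 = -3.7
ŷ2 = (1.4)·(3) + (0.1)·(4) - 0.8 = 3.8
errors² = [2.89, 0.81, 1.0]
MSE = 4.7000/3 = 1.5667

1.5667


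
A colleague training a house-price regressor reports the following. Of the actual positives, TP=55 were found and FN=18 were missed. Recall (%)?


Recall = TP/(TP+FN)
= 55/(55+18)
= 55/73 = 75.34%

75.34%


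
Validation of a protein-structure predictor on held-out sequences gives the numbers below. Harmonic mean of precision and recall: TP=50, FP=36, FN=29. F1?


Precision = 50/86 = 0.5814
Recall = 50/79 = 0.6329
F1 = 2·P·R/(P+R) = 2·TP/(2·TP+FP+FN) = 100/(100+36+29) = 100/165 = 0.6061

0.6061


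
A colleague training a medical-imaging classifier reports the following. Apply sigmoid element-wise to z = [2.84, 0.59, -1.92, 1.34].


σ(2.84) = 1/(1+e^-2.84) = 0.9448
σ(0.59) = 1/(1+e^-0.59) = 0.6434
σ(-1.92) = 1/(1+e^1.92) = 0.1279
σ(1.34) = 1/(1+e^-1.34) = 0.7925
result = [0.9448, 0.6434, 0.1279, 0.7925]

[0.9448, 0.6434, 0.1279, 0.7925]


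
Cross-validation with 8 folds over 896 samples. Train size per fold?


Fold size = 896/8 = 112
Training per fold = 896 - 112 = 784

784


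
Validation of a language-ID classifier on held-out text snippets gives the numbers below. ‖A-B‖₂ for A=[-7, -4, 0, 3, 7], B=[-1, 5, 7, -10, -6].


d = √((-7+ 1)² + (-4-5)² + (0-7)² + (3+ 10)² + (7+ 6)²)
  = √(36 + 81 + 49 + 169 + 169)
  = √504 = 22.4499

22.4499


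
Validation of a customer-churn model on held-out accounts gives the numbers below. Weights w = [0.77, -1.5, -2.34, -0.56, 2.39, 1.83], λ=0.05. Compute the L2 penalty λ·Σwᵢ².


‖w‖₂² = (0.77)² + (-1.5)² + (-2.34)² + (-0.56)² + (2.39)² + (1.83)²
     = 0.5929 + 2.25 + 5.4756 + 0.3136 + 5.7121 + 3.3489
     = 17.6931
λ·‖w‖₂² = 0.05·17.6931 = 0.884655

0.884655


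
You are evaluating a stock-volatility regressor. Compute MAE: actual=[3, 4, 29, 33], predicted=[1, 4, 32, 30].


Absolute errors: |3-1|=2, |4-4|=0, |29-32|=3, |33-30|=3
Sum = 8
MAE = 8/4 = 2

2


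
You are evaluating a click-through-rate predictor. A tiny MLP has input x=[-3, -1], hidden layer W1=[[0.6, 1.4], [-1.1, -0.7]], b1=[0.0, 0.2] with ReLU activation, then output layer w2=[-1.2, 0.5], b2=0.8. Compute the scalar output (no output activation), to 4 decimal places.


z1[0] = (0.6)·(-3) + (1.4)·(-1) + 0.0 = -3.2
z1[1] = (-1.1)·(-3) + (-0.7)·(-1) + 0.2 = 4.2
h = ReLU(z1) = [0.0, 4.2]
output = (-1.2)·(0.0) + (0.5)·(4.2) + 0.8 = 2.9

2.9


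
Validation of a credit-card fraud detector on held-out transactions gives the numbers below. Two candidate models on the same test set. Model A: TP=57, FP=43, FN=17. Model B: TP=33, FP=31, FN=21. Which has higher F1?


Model A: P=57/100=0.57, R=57/74=0.7703, F1=2PR/(P+R)=2TP/(2TP+FP+FN)=114/174=0.6552
Model B: P=33/64=0.5156, R=33/54=0.6111, F1=2PR/(P+R)=2TP/(2TP+FP+FN)=66/118=0.5593
0.6552 > 0.5593 → Model A

Model A


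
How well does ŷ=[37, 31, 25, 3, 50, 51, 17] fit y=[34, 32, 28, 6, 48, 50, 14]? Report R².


ȳ = 30.2857
SS_res = Σ(y-ŷ)² = 42
SS_tot = Σ(y-ȳ)² = 1579.43
R² = 1 - SS_res/SS_tot = 1 - 0.0266 = 0.9734

0.9734


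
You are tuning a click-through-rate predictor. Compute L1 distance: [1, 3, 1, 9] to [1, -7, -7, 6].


d = |1-1| + |3+ 7| + |1+ 7| + |9-6|
  = 0 + 10 + 8 + 3
  = 21

21


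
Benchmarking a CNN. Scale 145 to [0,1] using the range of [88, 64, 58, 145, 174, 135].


min=58, max=174
(145-58)/(174-58) = 87/116 = 0.75

0.75


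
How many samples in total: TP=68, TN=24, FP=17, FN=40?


Total = TP + TN + FP + FN
= 68 + 24 + 17 + 40
= 149
(Predicted positive: 85, predicted negative: 64)

149


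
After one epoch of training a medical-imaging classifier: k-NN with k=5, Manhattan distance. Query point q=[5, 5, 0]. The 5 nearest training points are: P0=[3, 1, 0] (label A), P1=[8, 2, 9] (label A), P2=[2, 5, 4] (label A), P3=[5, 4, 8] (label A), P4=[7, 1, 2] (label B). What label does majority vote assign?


d(q,P0) = 6  (label A)
d(q,P1) = 15  (label A)
d(q,P2) = 7  (label A)
d(q,P3) = 9  (label A)
d(q,P4) = 8  (label B)
Votes: A=4, B=1
Majority → A

A


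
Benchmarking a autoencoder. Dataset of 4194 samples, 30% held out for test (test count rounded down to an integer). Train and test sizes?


Test = ⌊4194·30/100⌋ = 1258
Train = 4194 - 1258 = 2936

Train: 2936, Test: 1258


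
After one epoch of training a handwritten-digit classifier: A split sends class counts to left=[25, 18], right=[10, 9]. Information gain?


Parent = [35, 27], H_parent = 0.988
H_left = 0.9808 (n=43), H_right = 0.998 (n=19)
H_children = (43/62)·0.9808 + (19/62)·0.998 = 0.9861
IG = 0.988 - 0.9861 = 0.0019

0.0019


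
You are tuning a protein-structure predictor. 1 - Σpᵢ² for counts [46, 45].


Probabilities: [46/91, 45/91] ≈ [0.5055, 0.4945]
Σpᵢ² = (2116 + 2025)/91² = 4141/8281
Gini = 1 - Σpᵢ² = 1 - 4141/8281 = 0.4999

0.4999


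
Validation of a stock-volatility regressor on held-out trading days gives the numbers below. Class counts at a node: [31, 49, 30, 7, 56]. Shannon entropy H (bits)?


Probabilities: [31/173, 49/173, 30/173, 7/173, 56/173] ≈ [0.1792, 0.2832, 0.1734, 0.0405, 0.3237]
H = -((31/173)·log₂(31/173) + (49/173)·log₂(49/173) + (30/173)·log₂(30/173) + (7/173)·log₂(7/173) + (56/173)·log₂(56/173))
  = 2.1123 bits

2.1123 bits


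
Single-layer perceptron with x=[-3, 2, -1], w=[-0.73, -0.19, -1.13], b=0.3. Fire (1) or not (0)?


z = (-3)·(-0.73) + (2)·(-0.19) + (-1)·(-1.13) + 0.3
  = 3.24
step(z) = 1 (z≥0)

1


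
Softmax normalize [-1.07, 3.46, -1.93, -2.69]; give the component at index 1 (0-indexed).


Exponentials: e^-1.07=0.343, e^3.46=31.817, e^-1.93=0.1451, e^-2.69=0.0679
Sum = 32.373
Softmax = [0.0106, 0.9828, 0.0045, 0.0021]
p[1] = 31.817/32.373 = 0.9828

0.9828


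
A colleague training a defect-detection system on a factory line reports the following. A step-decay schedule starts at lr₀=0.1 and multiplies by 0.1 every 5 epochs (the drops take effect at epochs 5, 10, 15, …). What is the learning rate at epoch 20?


n_drops = ⌊20/5⌋ = 4
lr = 0.1·0.1^4 = 0.1·0.0001 = 0.00001

0.00001


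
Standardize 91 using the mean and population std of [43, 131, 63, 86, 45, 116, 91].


μ = 82.1429, σ = 31.4071
z = (91 - 82.1429)/31.4071 = 0.282

0.282


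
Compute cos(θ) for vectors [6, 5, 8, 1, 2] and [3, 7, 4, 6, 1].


A·B = 6·3 + 5·7 + 8·4 + 1·6 + 2·1 = 93
‖A‖ = √130 = 11.4018, ‖B‖ = √111 = 10.5357
cos = 93/(√130·√111) = 93/√14430 = 0.7742

0.7742


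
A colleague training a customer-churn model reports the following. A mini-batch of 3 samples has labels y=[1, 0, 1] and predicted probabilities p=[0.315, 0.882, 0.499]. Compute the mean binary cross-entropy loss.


L[0] = -ln(0.315) = 1.1552
L[1] = -ln(1-0.882) = -ln(0.118) = 2.1371
L[2] = -ln(0.499) = 0.6951
mean = (1.1552 + 2.1371 + 0.6951)/3 = 1.3291

1.3291


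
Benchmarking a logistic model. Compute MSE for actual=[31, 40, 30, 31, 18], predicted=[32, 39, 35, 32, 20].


Squared errors: (31-32)²=1, (40-39)²=1, (30-35)²=25, (31-32)²=1, (18-20)²=4
Sum = 32
MSE = 32/5 = 32/5

32/5


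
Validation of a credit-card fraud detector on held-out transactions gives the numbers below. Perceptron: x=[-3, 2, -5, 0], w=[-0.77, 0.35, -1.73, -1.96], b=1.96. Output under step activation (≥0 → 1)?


z = (-3)·(-0.77) + (2)·(0.35) + (-5)·(-1.73) + (0)·(-1.96) + 1.96
  = 13.62
step(z) = 1 (z≥0)

1


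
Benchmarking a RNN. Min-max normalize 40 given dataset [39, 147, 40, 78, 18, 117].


min=18, max=147
(40-18)/(147-18) = 22/129 = 0.1705

0.1705


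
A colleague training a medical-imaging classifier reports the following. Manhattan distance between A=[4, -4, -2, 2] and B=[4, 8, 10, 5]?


d = |4-4| + |-4-8| + |-2-10| + |2-5|
  = 0 + 12 + 12 + 3
  = 27

27


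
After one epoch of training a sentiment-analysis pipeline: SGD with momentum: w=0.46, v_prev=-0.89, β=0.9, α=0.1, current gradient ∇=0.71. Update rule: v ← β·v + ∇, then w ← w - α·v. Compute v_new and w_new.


v_new = 0.9·-0.89 + 0.71 = -0.801 + 0.71 = -0.091
w_new = 0.46 - 0.1·-0.091 = 0.46 + 0.0091 = 0.4691

v_new=-0.091, w_new=0.4691


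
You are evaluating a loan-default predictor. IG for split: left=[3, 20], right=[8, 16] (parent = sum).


Parent = [11, 36], H_parent = 0.785
H_left = 0.5586 (n=23), H_right = 0.9183 (n=24)
H_children = (23/47)·0.5586 + (24/47)·0.9183 = 0.7423
IG = 0.785 - 0.7423 = 0.0427

0.0427


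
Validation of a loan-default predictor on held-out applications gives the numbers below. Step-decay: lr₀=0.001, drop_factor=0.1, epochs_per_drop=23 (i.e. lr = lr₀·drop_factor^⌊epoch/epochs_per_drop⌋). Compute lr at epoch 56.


n_drops = ⌊56/23⌋ = 2
lr = 0.001·0.1^2 = 0.001·0.01 = 0.00001

0.00001


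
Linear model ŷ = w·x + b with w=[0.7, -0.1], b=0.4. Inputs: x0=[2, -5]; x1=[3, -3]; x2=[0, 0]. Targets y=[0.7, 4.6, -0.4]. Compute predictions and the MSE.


ŷ0 = (0.7)·(2) + (-0.1)·(-5) + 0.4 = 2.3
ŷ1 = (0.7)·(3) + (-0.1)·(-3) + 0.4 = 2.8
ŷ2 = (0.7)·(0) + (-0.1)·(0) + 0.4 = 0.4
errors² = [2.56, 3.24, 0.64]
MSE = 6.4400/3 = 2.1467

2.1467


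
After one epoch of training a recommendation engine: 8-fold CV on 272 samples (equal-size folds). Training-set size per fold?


Fold size = 272/8 = 34
Training per fold = 272 - 34 = 238

238


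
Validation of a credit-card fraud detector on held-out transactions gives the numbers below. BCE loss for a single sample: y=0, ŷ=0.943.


BCE = -[y·ln(p) + (1-y)·ln(1-p)]
= -0 - 1·ln(1-0.943)
= -ln(0.057) = 2.8647

2.8647


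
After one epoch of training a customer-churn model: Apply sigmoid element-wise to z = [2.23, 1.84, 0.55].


σ(2.23) = 1/(1+e^-2.23) = 0.9029
σ(1.84) = 1/(1+e^-1.84) = 0.8629
σ(0.55) = 1/(1+e^-0.55) = 0.6341
result = [0.9029, 0.8629, 0.6341]

[0.9029, 0.8629, 0.6341]


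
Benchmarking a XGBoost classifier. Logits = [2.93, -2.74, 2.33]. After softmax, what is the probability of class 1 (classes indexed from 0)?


Exponentials: e^2.93=18.7276, e^-2.74=0.0646, e^2.33=10.2779
Sum = 29.0701
Softmax = [0.6442, 0.0022, 0.3536]
p[1] = 0.0646/29.0701 = 0.0022

0.0022


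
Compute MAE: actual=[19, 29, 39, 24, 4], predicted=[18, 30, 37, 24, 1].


Absolute errors: |19-18|=1, |29-30|=1, |39-37|=2, |24-24|=0, |4-1|=3
Sum = 7
MAE = 7/5 = 7/5

7/5


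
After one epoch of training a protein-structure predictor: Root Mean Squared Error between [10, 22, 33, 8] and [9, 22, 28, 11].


MSE = 35/4 = 8.75
RMSE = √(35/4) = 2.958

2.958


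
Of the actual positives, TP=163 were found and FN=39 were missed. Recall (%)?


Recall = TP/(TP+FN)
= 163/(163+39)
= 163/202 = 80.69%

80.69%


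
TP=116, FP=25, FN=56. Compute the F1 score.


Precision = 116/141 = 0.8227
Recall = 116/172 = 0.6744
F1 = 2·P·R/(P+R) = 2·TP/(2·TP+FP+FN) = 232/(232+25+56) = 232/313 = 0.7412

0.7412


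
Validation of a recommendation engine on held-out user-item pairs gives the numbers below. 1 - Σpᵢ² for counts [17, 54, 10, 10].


Probabilities: [17/91, 54/91, 10/91, 10/91] ≈ [0.1868, 0.5934, 0.1099, 0.1099]
Σpᵢ² = (289 + 2916 + 100 + 100)/91² = 3405/8281
Gini = 1 - Σpᵢ² = 1 - 3405/8281 = 0.5888

0.5888


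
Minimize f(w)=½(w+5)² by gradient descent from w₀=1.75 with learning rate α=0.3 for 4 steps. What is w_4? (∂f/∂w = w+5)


step 1: grad = 1.75+5 = 6.75; w = 1.75 - 0.3·(6.75) = -0.275
step 2: grad = -0.275+5 = 4.725; w = -0.275 - 0.3·(4.725) = -1.6925
step 3: grad = -1.6925+5 = 3.3075; w = -1.6925 - 0.3·(3.3075) = -2.68475
step 4: grad = -2.68475+5 = 2.31525; w = -2.68475 - 0.3·(2.31525) = -3.379325

-3.379325


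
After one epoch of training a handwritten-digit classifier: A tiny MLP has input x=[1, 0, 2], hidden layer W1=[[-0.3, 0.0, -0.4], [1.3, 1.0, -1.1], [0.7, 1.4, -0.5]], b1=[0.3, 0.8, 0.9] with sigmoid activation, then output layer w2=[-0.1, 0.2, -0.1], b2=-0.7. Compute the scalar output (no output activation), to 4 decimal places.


z1[0] = (-0.3)·(1) + (0.0)·(0) + (-0.4)·(2) + 0.3 = -0.8
z1[1] = (1.3)·(1) + (1.0)·(0) + (-1.1)·(2) + 0.8 = -0.1
z1[2] = (0.7)·(1) + (1.4)·(0) + (-0.5)·(2) + 0.9 = 0.6
h = sigmoid(z1) = [0.31, 0.475, 0.6457]
output = (-0.1)·(0.31) + (0.2)·(0.475) + (-0.1)·(0.6457) - 0.7 = -0.7006

-0.7006


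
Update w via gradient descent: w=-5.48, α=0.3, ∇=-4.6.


w_new = w - α·∇
= -5.48 - 0.3·-4.6
= -5.48 + 1.38
= -4.1

-4.1


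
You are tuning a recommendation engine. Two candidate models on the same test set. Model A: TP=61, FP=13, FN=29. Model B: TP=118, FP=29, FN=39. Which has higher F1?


Model A: P=61/74=0.8243, R=61/90=0.6778, F1=2PR/(P+R)=2TP/(2TP+FP+FN)=122/164=0.7439
Model B: P=118/147=0.8027, R=118/157=0.7516, F1=2PR/(P+R)=2TP/(2TP+FP+FN)=236/304=0.7763
0.7439 < 0.7763 → Model B

Model B
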